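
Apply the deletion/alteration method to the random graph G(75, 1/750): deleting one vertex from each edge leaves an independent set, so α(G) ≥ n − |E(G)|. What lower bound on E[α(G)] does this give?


E[|E(G)|] = C(75, 2)·p = 2775 · (1/750) = 37/10.
E[α(G)] ≥ n − E[|E(G)|] = 75 − 37/10 = 713/10.
Numerically: ≈ 71.3000.
(This is only a lower bound; the true E[α(G)] may be larger.)

E[α(G)] ≥ 713/10 ≈ 71.3000.


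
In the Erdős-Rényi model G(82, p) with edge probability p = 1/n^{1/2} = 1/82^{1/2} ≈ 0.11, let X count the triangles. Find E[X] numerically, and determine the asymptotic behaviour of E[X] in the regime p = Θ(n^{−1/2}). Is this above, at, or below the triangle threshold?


Number of potential triangles: C(82, 3) = 88560.
Each occurs with probability p³ ≈ (0.11)³ ≈ 1.34673e-03.
By linearity: E[X] = C(82, 3)·p³ ≈ 88560 · 1.34673e-03 ≈ 119.266.
Since α = 1/2 < 1, p = c/n^{1/2} ≫ 1/n is above the triangle threshold p ~ 1/n. Asymptotically E[X] ~ (c³/6)·n^{3(1−α)} = (1³/6)·n^{1.5} → ∞; triangles are abundant w.h.p.

E[X] ≈ 119.266; in regime p = Θ(1/n^{1/2}) E[X] diverges (above the triangle threshold p ~ 1/n).


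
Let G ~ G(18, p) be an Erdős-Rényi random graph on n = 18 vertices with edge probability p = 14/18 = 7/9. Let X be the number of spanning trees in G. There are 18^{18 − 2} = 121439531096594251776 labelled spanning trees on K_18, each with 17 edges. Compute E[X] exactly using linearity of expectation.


K_18 has 18^{18 − 2} = 121439531096594251776 labelled spanning trees.
For each such spanning tree H, let X_H = 1 if all 17 edges of H are present in G. Then P[X_H = 1] = p^{17} = (7/9)^{17} = 232630513987207/16677181699666569.
By linearity: E[X] = Σ_H E[X_H] = 121439531096594251776 · p^{17} = 121439531096594251776 · 232630513987207/16677181699666569 = 15245673364665597952/9.
Numerically: E[X] ≈ 1.69e+18.

E[X] = 121439531096594251776 · (7/9)^{17} = 15245673364665597952/9 ≈ 1.69e+18.


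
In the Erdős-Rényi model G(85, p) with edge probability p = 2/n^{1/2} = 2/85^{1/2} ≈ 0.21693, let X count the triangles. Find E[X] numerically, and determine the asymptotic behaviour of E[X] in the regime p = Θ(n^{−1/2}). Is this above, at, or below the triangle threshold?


Number of potential triangles: C(85, 3) = 98770.
Each occurs with probability p³ ≈ (0.21693)³ ≈ 1.02084921e-02.
By linearity: E[X] = C(85, 3)·p³ ≈ 98770 · 1.02084921e-02 ≈ 1008.292768.
Since α = 1/2 < 1, p = c/n^{1/2} ≫ 1/n is above the triangle threshold p ~ 1/n. Asymptotically E[X] ~ (c³/6)·n^{3(1−α)} = (2³/6)·n^{1.5} → ∞; triangles are abundant w.h.p.

E[X] ≈ 1008.292768; in regime p = Θ(1/n^{1/2}) E[X] diverges (above the triangle threshold p ~ 1/n).


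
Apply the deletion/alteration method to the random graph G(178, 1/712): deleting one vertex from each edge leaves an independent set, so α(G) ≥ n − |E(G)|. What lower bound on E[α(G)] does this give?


E[|E(G)|] = C(178, 2)·p = 15753 · (1/712) = 177/8.
E[α(G)] ≥ n − E[|E(G)|] = 178 − 177/8 = 1247/8.
Numerically: ≈ 155.875.
(This is only a lower bound; the true E[α(G)] may be larger.)

E[α(G)] ≥ 1247/8 ≈ 155.875.


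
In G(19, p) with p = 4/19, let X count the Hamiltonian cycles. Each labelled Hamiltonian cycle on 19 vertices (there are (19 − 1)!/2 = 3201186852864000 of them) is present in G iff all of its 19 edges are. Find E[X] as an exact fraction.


K_19 has (19 − 1)!/2 = 3201186852864000 labelled Hamiltonian cycles.
For each such Hamiltonian cycle H, let X_H = 1 if all 19 edges of H are present in G. Then P[X_H = 1] = p^{19} = (4/19)^{19} = 274877906944/1978419655660313589123979.
By linearity of expectation: E[X] = Σ_H E[X_H] = 3201186852864000 · p^{19} = 3201186852864000 · 274877906944/1978419655660313589123979 = 879935541851906811887616000/1978419655660313589123979.
Numerically: E[X] ≈ 444.77.

E[X] = 3201186852864000 · (4/19)^{19} = 879935541851906811887616000/1978419655660313589123979 ≈ 444.77.


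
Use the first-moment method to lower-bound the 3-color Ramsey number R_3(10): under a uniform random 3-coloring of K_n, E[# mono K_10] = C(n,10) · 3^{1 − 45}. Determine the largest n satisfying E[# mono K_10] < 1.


We need C(n, 10) · 3^{1 − 45} < 1, i.e. C(n, 10) < 3^{45 − 1} = 984770902183611232881.
Check values of n near the boundary:
  n = 572: C(572, 10) = 954640815642161682606; 954640815642161682606 < 984770902183611232881? YES
  n = 573: C(573, 10) = 971597135635805762226; 971597135635805762226 < 984770902183611232881? YES
  n = 574: C(574, 10) = 988824035203816502691; 988824035203816502691 < 984770902183611232881? NO
  n = 575: C(575, 10) = 1006325345561406175305; 1006325345561406175305 < 984770902183611232881? NO
The largest n with C(n, 10) < 984770902183611232881 is n = 573 (where E[X] = 35985079097622435638/36472996377170786403 ≈ 0.98662). Hence R_3(10) > 573, i.e. R_3(10) ≥ 574.

Largest n = 573; hence R_3(10) > 573.


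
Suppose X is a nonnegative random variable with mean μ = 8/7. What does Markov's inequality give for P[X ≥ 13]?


μ = E[X] = 8/7, a = 13.
Markov: P[X ≥ 13] ≤ μ/a = (8/7)/13 = 8/91.
Numerically: ≈ 0.087912.
(Since a = 13 > μ = 1.142857, the bound 8/91 is < 1 and informative.)

P[X ≥ 13] ≤ 8/91 ≈ 0.087912.


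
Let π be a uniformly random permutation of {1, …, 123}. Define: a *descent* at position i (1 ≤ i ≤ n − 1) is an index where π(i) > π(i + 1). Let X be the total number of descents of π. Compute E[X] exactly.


Write X = Σ X_I over i = 1, …, 122, with X_I the indicator of one descent.
There are 122 indicators.
For each fixed i, the pair (π(i), π(i+1)) is a uniformly random ordered pair of distinct values from {1, …, 123}; by symmetry P[π(i) > π(i+1)] = 1/2.
By linearity: E[X] = 122 · (1/2) = (123 − 1) · (1/2) = 61 ≈ 61.000.

E[X] = 61 = 61.000.


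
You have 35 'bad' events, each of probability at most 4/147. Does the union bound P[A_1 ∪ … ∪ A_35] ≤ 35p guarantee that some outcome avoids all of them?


Union bound: P[∪_{i=1}^{35} A_i] ≤ Σ_i P[A_i] ≤ 35·p = 35·(4/147) = 20/21.
Numerically: 20/21 ≈ 0.952381.
Is 20/21 < 1? YES.
Since P[∪ A_i] ≤ 20/21 < 1, the complement has P[∩ A_i^c] ≥ 1 − 20/21 = 1/21 > 0, so some outcome avoids every A_i.

35·p = 20/21 ≈ 0.952381; existence CERTIFIED by the union bound.


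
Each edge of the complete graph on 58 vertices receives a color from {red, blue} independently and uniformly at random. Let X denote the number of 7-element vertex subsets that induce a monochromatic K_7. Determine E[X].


Let X = Σ_S X_S over the C(58, 7) = 300674088 subsets S of size 7, where X_S = 1 if the K_7 on S is monochromatic.
For a fixed S, the K_7 on S has C(7, 2) = 21 edges. P[all 21 edges red] = (1/2)^21, and likewise for blue, so P[monochromatic] = 2·(1/2)^21 = 2^{1 − 21} = 1/1048576.
By linearity of expectation: E[X] = C(58, 7) · 2^{1 − 21} = 300674088 · 1/1048576 = 37584261/131072.
Numerically: E[X] ≈ 286.745155.

E[X] = C(58,7)·2^(1−C(7,2)) = 37584261/131072 ≈ 286.745155.


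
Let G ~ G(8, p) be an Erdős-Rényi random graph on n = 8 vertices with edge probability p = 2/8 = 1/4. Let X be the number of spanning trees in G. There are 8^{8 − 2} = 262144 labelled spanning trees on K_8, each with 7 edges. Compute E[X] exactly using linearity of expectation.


K_8 has 8^{8 − 2} = 262144 labelled spanning trees.
For each such spanning tree H, let X_H = 1 if all 7 edges of H are present in G. Then P[X_H = 1] = p^{7} = (1/4)^{7} = 1/16384.
By linearity of expectation: E[X] = Σ_H E[X_H] = 262144 · p^{7} = 262144 · 1/16384 = 16.
Numerically: E[X] ≈ 16.

E[X] = 262144 · (1/4)^{7} = 16 ≈ 16.


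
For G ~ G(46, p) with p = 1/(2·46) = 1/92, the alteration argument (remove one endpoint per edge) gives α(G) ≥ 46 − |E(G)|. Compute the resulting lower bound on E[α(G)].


E[|E(G)|] = C(46, 2)·p = 1035 · (1/92) = 45/4.
E[α(G)] ≥ n − E[|E(G)|] = 46 − 45/4 = 139/4.
Numerically: ≈ 34.750000.
(This is only a lower bound; the true E[α(G)] may be larger.)

E[α(G)] ≥ 139/4 ≈ 34.750000.


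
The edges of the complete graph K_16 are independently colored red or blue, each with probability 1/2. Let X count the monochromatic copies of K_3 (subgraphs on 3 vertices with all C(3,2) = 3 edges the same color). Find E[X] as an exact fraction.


Let X = Σ_S X_S over the C(16, 3) = 560 subsets S of size 3, where X_S = 1 if the K_3 on S is monochromatic.
For a fixed S, the K_3 on S has C(3, 2) = 3 edges. P[all 3 edges red] = (1/2)^3, and likewise for blue, so P[monochromatic] = 2·(1/2)^3 = 2^{1 − 3} = 1/4.
By linearity: E[X] = C(16, 3) · 2^{1 − 3} = 560 · 1/4 = 140.
Numerically: E[X] ≈ 140.000.

E[X] = C(16,3)·2^(1−C(3,2)) = 140 ≈ 140.000.


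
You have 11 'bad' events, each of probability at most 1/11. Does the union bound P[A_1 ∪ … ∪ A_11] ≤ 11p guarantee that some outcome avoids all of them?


Union bound: P[∪_{i=1}^{11} A_i] ≤ Σ_i P[A_i] ≤ 11·p = 11·(1/11) = 1.
Numerically: 1 ≈ 1.00000.
Is 1 < 1? NO.
Since the bound 1 is ≥ 1, the union bound is uninformative here; it does NOT by itself certify existence.

11·p = 1 ≈ 1.00000; existence NOT certified by the union bound.


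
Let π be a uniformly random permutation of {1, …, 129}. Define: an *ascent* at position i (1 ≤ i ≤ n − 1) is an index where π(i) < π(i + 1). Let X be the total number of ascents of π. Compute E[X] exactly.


Write X = Σ X_I over i = 1, …, 128, with X_I the indicator of one ascent.
There are 128 indicators.
For each fixed i, the pair (π(i), π(i+1)) is a uniformly random ordered pair of distinct values from {1, …, 129}; by symmetry P[π(i) < π(i+1)] = 1/2.
By linearity: E[X] = 128 · (1/2) = (129 − 1) · (1/2) = 64 ≈ 64.000000.

E[X] = 64 = 64.000000.


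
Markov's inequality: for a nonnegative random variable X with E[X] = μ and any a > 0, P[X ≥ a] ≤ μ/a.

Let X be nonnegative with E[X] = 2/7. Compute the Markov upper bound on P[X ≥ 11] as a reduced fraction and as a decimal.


μ = E[X] = 2/7, a = 11.
Markov: P[X ≥ 11] ≤ μ/a = (2/7)/11 = 2/77.
Numerically: ≈ 0.0260.
(Since a = 11 > μ = 0.2857, the bound 2/77 is < 1 and informative.)

P[X ≥ 11] ≤ 2/77 ≈ 0.0260.


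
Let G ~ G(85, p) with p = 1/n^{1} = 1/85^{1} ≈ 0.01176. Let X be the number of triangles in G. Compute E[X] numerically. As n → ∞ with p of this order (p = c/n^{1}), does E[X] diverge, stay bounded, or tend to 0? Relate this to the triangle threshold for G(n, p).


Number of potential triangles: C(85, 3) = 98770.
Each occurs with probability p³ ≈ (0.01176)³ ≈ 1.628333e-06.
By linearity: E[X] = C(85, 3)·p³ ≈ 98770 · 1.628333e-06 ≈ 0.1608.
Here α = 1, so p = 1/n is exactly at the triangle threshold p ~ 1/n. Asymptotically E[X] → c³/6 = 1³/6 = 1/6 ≈ 0.1667, a bounded constant. In this regime the triangle count is asymptotically Poisson(c³/6).

E[X] ≈ 0.1608; in regime p = Θ(1/n^{1}) E[X] stays bounded (at the triangle threshold p ~ 1/n).


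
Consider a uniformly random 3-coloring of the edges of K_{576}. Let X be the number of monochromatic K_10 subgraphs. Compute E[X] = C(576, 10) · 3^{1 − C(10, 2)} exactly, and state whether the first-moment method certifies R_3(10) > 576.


E[X] = C(576, 10) · 3^{1 − 45} = 1024104945306307344480 · 3^{−44} = 1024104945306307344480/984770902183611232881.
As a reduced fraction: E[X] = 12643270929707498080/12157665459056928801 ≈ 1.0399423.
Is E[X] < 1? NO.
Since E[X] ≥ 1, the first-moment bound is inconclusive at n = 576; it does NOT by itself certify R_3(10) > 576.

E[X] = 12643270929707498080/12157665459056928801 ≈ 1.0399423; E[X] ≥ 1; first-moment method inconclusive here.


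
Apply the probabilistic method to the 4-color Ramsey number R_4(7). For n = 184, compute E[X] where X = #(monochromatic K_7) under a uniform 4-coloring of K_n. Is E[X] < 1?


E[X] = C(184, 7) · 4^{1 − 21} = 1262216571096 · 4^{−20} = 1262216571096/1099511627776.
As a reduced fraction: E[X] = 157777071387/137438953472 ≈ 1.147979.
Is E[X] < 1? NO.
Since E[X] ≥ 1, the first-moment bound is inconclusive at n = 184; it does NOT by itself certify R_4(7) > 184.

E[X] = 157777071387/137438953472 ≈ 1.147979; E[X] ≥ 1; first-moment method inconclusive here.


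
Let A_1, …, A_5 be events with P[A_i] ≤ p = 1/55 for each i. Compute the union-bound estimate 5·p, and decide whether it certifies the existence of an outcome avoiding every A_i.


Union bound: P[∪_{i=1}^{5} A_i] ≤ Σ_i P[A_i] ≤ 5·p = 5·(1/55) = 1/11.
Numerically: 1/11 ≈ 0.090909.
Is 1/11 < 1? YES.
Since P[∪ A_i] ≤ 1/11 < 1, the complement has P[∩ A_i^c] ≥ 1 − 1/11 = 10/11 > 0, so some outcome avoids every A_i.

5·p = 1/11 ≈ 0.090909; existence CERTIFIED by the union bound.


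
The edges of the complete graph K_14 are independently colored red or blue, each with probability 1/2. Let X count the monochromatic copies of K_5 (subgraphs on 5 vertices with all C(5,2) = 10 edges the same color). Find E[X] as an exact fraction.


Let X = Σ_S X_S over the C(14, 5) = 2002 subsets S of size 5, where X_S = 1 if the K_5 on S is monochromatic.
For a fixed S, the K_5 on S has C(5, 2) = 10 edges. P[all 10 edges red] = (1/2)^10, and likewise for blue, so P[monochromatic] = 2·(1/2)^10 = 2^{1 − 10} = 1/512.
Summing: E[X] = C(14, 5) · 2^{1 − 10} = 2002 · 1/512 = 1001/256.
Numerically: E[X] ≈ 3.910156.

E[X] = C(14,5)·2^(1−C(5,2)) = 1001/256 ≈ 3.910156.


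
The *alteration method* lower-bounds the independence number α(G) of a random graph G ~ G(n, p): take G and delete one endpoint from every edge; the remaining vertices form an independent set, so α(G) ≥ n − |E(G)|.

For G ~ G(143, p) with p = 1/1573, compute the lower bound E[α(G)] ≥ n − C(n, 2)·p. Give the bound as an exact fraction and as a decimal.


E[|E(G)|] = C(143, 2)·p = 10153 · (1/1573) = 71/11.
E[α(G)] ≥ n − E[|E(G)|] = 143 − 71/11 = 1502/11.
Numerically: ≈ 136.545.
(This is only a lower bound; the true E[α(G)] may be larger.)

E[α(G)] ≥ 1502/11 ≈ 136.545.


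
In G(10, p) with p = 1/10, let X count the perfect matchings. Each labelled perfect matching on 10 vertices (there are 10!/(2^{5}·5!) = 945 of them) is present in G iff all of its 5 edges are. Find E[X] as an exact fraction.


K_10 has 10!/(2^{5}·5!) = 945 labelled perfect matchings.
For each such perfect matching H, let X_H = 1 if all 5 edges of H are present in G. Then P[X_H = 1] = p^{5} = (1/10)^{5} = 1/100000.
By linearity: E[X] = Σ_H E[X_H] = 945 · p^{5} = 945 · 1/100000 = 189/20000.
Numerically: E[X] ≈ 0.00945.

E[X] = 945 · (1/10)^{5} = 189/20000 ≈ 0.00945.


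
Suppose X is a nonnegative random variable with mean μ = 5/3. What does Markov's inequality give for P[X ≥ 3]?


μ = E[X] = 5/3, a = 3.
Markov: P[X ≥ 3] ≤ μ/a = (5/3)/3 = 5/9.
Numerically: ≈ 0.556.
(Since a = 3 > μ = 1.667, the bound 5/9 is < 1 and informative.)

P[X ≥ 3] ≤ 5/9 ≈ 0.556.


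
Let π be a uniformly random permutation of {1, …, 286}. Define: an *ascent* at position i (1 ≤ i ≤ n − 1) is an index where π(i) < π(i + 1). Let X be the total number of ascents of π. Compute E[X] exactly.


Write X = Σ X_I over i = 1, …, 285, with X_I the indicator of one ascent.
There are 285 indicators.
For each fixed i, the pair (π(i), π(i+1)) is a uniformly random ordered pair of distinct values from {1, …, 286}; by symmetry P[π(i) < π(i+1)] = 1/2.
By linearity: E[X] = 285 · (1/2) = (286 − 1) · (1/2) = 285/2 ≈ 142.500.

E[X] = 285/2 = 142.500.


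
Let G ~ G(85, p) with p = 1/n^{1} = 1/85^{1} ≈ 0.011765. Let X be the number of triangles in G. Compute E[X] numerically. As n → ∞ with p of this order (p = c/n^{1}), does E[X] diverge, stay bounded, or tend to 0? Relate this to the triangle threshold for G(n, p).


Number of potential triangles: C(85, 3) = 98770.
Each occurs with probability p³ ≈ (0.011765)³ ≈ 1.6283330e-06.
By linearity: E[X] = C(85, 3)·p³ ≈ 98770 · 1.6283330e-06 ≈ 0.16083.
Here α = 1, so p = 1/n is exactly at the triangle threshold p ~ 1/n. Asymptotically E[X] → c³/6 = 1³/6 = 1/6 ≈ 0.16667, a bounded constant. In this regime the triangle count is asymptotically Poisson(c³/6).

E[X] ≈ 0.16083; in regime p = Θ(1/n^{1}) E[X] stays bounded (at the triangle threshold p ~ 1/n).


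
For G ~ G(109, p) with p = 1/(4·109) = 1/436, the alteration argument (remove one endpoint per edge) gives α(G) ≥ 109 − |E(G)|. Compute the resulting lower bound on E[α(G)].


E[|E(G)|] = C(109, 2)·p = 5886 · (1/436) = 27/2.
E[α(G)] ≥ n − E[|E(G)|] = 109 − 27/2 = 191/2.
Numerically: ≈ 95.50000.
(This is only a lower bound; the true E[α(G)] may be larger.)

E[α(G)] ≥ 191/2 ≈ 95.50000.


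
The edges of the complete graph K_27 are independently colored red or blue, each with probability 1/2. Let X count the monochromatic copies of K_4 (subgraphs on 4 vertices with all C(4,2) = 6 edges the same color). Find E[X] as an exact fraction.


Let X = Σ_S X_S over the C(27, 4) = 17550 subsets S of size 4, where X_S = 1 if the K_4 on S is monochromatic.
For a fixed S, the K_4 on S has C(4, 2) = 6 edges. P[all 6 edges red] = (1/2)^6, and likewise for blue, so P[monochromatic] = 2·(1/2)^6 = 2^{1 − 6} = 1/32.
By linearity of expectation: E[X] = C(27, 4) · 2^{1 − 6} = 17550 · 1/32 = 8775/16.
Numerically: E[X] ≈ 548.437500.

E[X] = C(27,4)·2^(1−C(4,2)) = 8775/16 ≈ 548.437500.


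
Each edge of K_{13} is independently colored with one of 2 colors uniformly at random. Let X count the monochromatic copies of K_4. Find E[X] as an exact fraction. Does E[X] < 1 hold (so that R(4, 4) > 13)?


E[X] = C(13, 4) · 2^{1 − 6} = 715 · 2^{−5} = 715/32.
As a reduced fraction: E[X] = 715/32 ≈ 22.344.
Is E[X] < 1? NO.
Since E[X] ≥ 1, the first-moment bound is inconclusive at n = 13; it does NOT by itself certify R(4, 4) > 13.

E[X] = 715/32 ≈ 22.344; E[X] ≥ 1; first-moment method inconclusive here.


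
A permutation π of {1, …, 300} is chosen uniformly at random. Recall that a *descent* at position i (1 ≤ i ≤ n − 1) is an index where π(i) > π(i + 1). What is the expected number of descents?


Write X = Σ X_I over i = 1, …, 299, with X_I the indicator of one descent.
There are 299 indicators.
For each fixed i, the pair (π(i), π(i+1)) is a uniformly random ordered pair of distinct values from {1, …, 300}; by symmetry P[π(i) > π(i+1)] = 1/2.
By linearity: E[X] = 299 · (1/2) = (300 − 1) · (1/2) = 299/2 ≈ 149.5000.

E[X] = 299/2 = 149.5000.


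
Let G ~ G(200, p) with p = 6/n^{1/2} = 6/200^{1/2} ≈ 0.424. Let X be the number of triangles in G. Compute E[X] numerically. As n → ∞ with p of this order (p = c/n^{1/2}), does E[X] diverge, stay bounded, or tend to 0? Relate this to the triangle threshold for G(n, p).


Number of potential triangles: C(200, 3) = 1313400.
Each occurs with probability p³ ≈ (0.424)³ ≈ 7.63675e-02.
By linearity: E[X] = C(200, 3)·p³ ≈ 1313400 · 7.63675e-02 ≈ 100301.117.
Since α = 1/2 < 1, p = c/n^{1/2} ≫ 1/n is above the triangle threshold p ~ 1/n. Asymptotically E[X] ~ (c³/6)·n^{3(1−α)} = (6³/6)·n^{1.5} → ∞; triangles are abundant w.h.p.

E[X] ≈ 100301.117; in regime p = Θ(1/n^{1/2}) E[X] diverges (above the triangle threshold p ~ 1/n).


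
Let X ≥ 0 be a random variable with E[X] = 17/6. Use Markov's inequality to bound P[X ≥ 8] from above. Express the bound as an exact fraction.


μ = E[X] = 17/6, a = 8.
Markov: P[X ≥ 8] ≤ μ/a = (17/6)/8 = 17/48.
Numerically: ≈ 0.3542.
(Since a = 8 > μ = 2.8333, the bound 17/48 is < 1 and informative.)

P[X ≥ 8] ≤ 17/48 ≈ 0.3542.


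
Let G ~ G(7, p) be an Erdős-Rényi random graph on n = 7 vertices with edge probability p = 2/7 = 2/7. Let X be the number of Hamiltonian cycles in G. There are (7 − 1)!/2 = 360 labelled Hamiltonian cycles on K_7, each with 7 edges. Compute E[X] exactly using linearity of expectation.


K_7 has (7 − 1)!/2 = 360 labelled Hamiltonian cycles.
For each such Hamiltonian cycle H, let X_H = 1 if all 7 edges of H are present in G. Then P[X_H = 1] = p^{7} = (2/7)^{7} = 128/823543.
By linearity: E[X] = Σ_H E[X_H] = 360 · p^{7} = 360 · 128/823543 = 46080/823543.
Numerically: E[X] ≈ 0.056.

E[X] = 360 · (2/7)^{7} = 46080/823543 ≈ 0.056.


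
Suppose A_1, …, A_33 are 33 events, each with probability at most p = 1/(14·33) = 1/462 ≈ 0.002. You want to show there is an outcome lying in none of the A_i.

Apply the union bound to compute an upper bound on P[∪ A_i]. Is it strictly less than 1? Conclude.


Union bound: P[∪_{i=1}^{33} A_i] ≤ Σ_i P[A_i] ≤ 33·p = 33·(1/462) = 1/14.
Numerically: 1/14 ≈ 0.071.
Is 1/14 < 1? YES.
Since P[∪ A_i] ≤ 1/14 < 1, the complement has P[∩ A_i^c] ≥ 1 − 1/14 = 13/14 > 0, so some outcome avoids every A_i.

33·p = 1/14 ≈ 0.071; existence CERTIFIED by the union bound.


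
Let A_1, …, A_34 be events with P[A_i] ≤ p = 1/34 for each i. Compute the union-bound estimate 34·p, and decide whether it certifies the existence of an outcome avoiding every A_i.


Union bound: P[∪_{i=1}^{34} A_i] ≤ Σ_i P[A_i] ≤ 34·p = 34·(1/34) = 1.
Numerically: 1 ≈ 1.00000.
Is 1 < 1? NO.
Since the bound 1 is ≥ 1, the union bound is uninformative here; it does NOT by itself certify existence.

34·p = 1 ≈ 1.00000; existence NOT certified by the union bound.


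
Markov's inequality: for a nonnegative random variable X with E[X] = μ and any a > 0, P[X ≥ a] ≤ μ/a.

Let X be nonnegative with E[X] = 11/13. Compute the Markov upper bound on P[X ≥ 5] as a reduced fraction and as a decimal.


μ = E[X] = 11/13, a = 5.
Markov: P[X ≥ 5] ≤ μ/a = (11/13)/5 = 11/65.
Numerically: ≈ 0.16923.
(Since a = 5 > μ = 0.84615, the bound 11/65 is < 1 and informative.)

P[X ≥ 5] ≤ 11/65 ≈ 0.16923.


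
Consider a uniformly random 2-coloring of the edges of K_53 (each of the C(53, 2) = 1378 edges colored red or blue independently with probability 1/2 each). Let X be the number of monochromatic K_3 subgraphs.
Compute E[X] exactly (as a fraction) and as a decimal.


Let X = Σ_S X_S over the C(53, 3) = 23426 subsets S of size 3, where X_S = 1 if the K_3 on S is monochromatic.
For a fixed S, the K_3 on S has C(3, 2) = 3 edges. P[all 3 edges red] = (1/2)^3, and likewise for blue, so P[monochromatic] = 2·(1/2)^3 = 2^{1 − 3} = 1/4.
By linearity of expectation: E[X] = C(53, 3) · 2^{1 − 3} = 23426 · 1/4 = 11713/2.
Numerically: E[X] ≈ 5856.500.

E[X] = C(53,3)·2^(1−C(3,2)) = 11713/2 ≈ 5856.500.


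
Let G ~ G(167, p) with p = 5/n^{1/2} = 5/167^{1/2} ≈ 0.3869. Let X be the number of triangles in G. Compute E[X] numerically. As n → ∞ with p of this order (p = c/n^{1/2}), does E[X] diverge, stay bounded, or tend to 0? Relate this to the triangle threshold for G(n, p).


Number of potential triangles: C(167, 3) = 762355.
Each occurs with probability p³ ≈ (0.3869)³ ≈ 5.792090e-02.
By linearity: E[X] = C(167, 3)·p³ ≈ 762355 · 5.792090e-02 ≈ 44156.2882.
Since α = 1/2 < 1, p = c/n^{1/2} ≫ 1/n is above the triangle threshold p ~ 1/n. Asymptotically E[X] ~ (c³/6)·n^{3(1−α)} = (5³/6)·n^{1.5} → ∞; triangles are abundant w.h.p.

E[X] ≈ 44156.2882; in regime p = Θ(1/n^{1/2}) E[X] diverges (above the triangle threshold p ~ 1/n).


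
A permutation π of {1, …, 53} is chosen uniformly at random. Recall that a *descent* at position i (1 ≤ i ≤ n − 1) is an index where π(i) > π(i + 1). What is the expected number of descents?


Write X = Σ X_I over i = 1, …, 52, with X_I the indicator of one descent.
There are 52 indicators.
For each fixed i, the pair (π(i), π(i+1)) is a uniformly random ordered pair of distinct values from {1, …, 53}; by symmetry P[π(i) > π(i+1)] = 1/2.
By linearity: E[X] = 52 · (1/2) = (53 − 1) · (1/2) = 26 ≈ 26.00000.

E[X] = 26 = 26.00000.


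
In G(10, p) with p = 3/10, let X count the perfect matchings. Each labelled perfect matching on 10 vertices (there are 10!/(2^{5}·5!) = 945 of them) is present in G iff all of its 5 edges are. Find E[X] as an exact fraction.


K_10 has 10!/(2^{5}·5!) = 945 labelled perfect matchings.
For each such perfect matching H, let X_H = 1 if all 5 edges of H are present in G. Then P[X_H = 1] = p^{5} = (3/10)^{5} = 243/100000.
By linearity: E[X] = Σ_H E[X_H] = 945 · p^{5} = 945 · 243/100000 = 45927/20000.
Numerically: E[X] ≈ 2.29635.

E[X] = 945 · (3/10)^{5} = 45927/20000 ≈ 2.29635.


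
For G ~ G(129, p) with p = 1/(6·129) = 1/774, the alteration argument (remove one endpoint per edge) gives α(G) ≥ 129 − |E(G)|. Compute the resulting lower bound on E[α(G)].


E[|E(G)|] = C(129, 2)·p = 8256 · (1/774) = 32/3.
E[α(G)] ≥ n − E[|E(G)|] = 129 − 32/3 = 355/3.
Numerically: ≈ 118.333333.
(This is only a lower bound; the true E[α(G)] may be larger.)

E[α(G)] ≥ 355/3 ≈ 118.333333.


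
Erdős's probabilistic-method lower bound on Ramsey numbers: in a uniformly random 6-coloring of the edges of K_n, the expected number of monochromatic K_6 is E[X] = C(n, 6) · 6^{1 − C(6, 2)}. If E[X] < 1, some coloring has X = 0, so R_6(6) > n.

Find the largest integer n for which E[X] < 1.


We need C(n, 6) · 6^{1 − 15} < 1, i.e. C(n, 6) < 6^{15 − 1} = 78364164096.
Check values of n near the boundary:
  n = 194: C(194, 6) = 68482017072; 68482017072 < 78364164096? YES
  n = 195: C(195, 6) = 70656049360; 70656049360 < 78364164096? YES
  n = 196: C(196, 6) = 72887293024; 72887293024 < 78364164096? YES
  n = 197: C(197, 6) = 75176946208; 75176946208 < 78364164096? YES
  n = 198: C(198, 6) = 77526225777; 77526225777 < 78364164096? YES
  n = 199: C(199, 6) = 79936367511; 79936367511 < 78364164096? NO
The largest n with C(n, 6) < 78364164096 is n = 198 (where E[X] = 25842075259/26121388032 ≈ 0.989). Hence R_6(6) > 198, i.e. R_6(6) ≥ 199.

Largest n = 198; hence R_6(6) > 198.


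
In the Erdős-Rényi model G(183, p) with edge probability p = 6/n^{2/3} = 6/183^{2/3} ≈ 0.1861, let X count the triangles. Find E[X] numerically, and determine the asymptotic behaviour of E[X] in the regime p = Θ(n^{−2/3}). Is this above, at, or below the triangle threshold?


Number of potential triangles: C(183, 3) = 1004731.
Each occurs with probability p³ ≈ (0.1861)³ ≈ 6.449879e-03.
By linearity: E[X] = C(183, 3)·p³ ≈ 1004731 · 6.449879e-03 ≈ 6480.3934.
Since α = 2/3 < 1, p = c/n^{2/3} ≫ 1/n is above the triangle threshold p ~ 1/n. Asymptotically E[X] ~ (c³/6)·n^{3(1−α)} = (6³/6)·n^{1} → ∞; triangles are abundant w.h.p.

E[X] ≈ 6480.3934; in regime p = Θ(1/n^{2/3}) E[X] diverges (above the triangle threshold p ~ 1/n).


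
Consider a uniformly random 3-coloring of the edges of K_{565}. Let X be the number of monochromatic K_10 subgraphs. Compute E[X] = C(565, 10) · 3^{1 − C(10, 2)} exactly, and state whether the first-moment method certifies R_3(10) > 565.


E[X] = C(565, 10) · 3^{1 − 45} = 843210704398024361828 · 3^{−44} = 843210704398024361828/984770902183611232881.
As a reduced fraction: E[X] = 843210704398024361828/984770902183611232881 ≈ 0.8563.
Is E[X] < 1? YES.
Since E[X] < 1, there exists a 3-coloring of K_{565} with no monochromatic K_10; hence R_3(10) > 565.

E[X] = 843210704398024361828/984770902183611232881 ≈ 0.8563; E[X] < 1, so R_3(10) > 565.


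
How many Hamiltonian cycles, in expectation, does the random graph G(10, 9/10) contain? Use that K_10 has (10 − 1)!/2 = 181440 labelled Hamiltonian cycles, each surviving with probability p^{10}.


K_10 has (10 − 1)!/2 = 181440 labelled Hamiltonian cycles.
For each such Hamiltonian cycle H, let X_H = 1 if all 10 edges of H are present in G. Then P[X_H = 1] = p^{10} = (9/10)^{10} = 3486784401/10000000000.
By linearity of expectation: E[X] = Σ_H E[X_H] = 181440 · p^{10} = 181440 · 3486784401/10000000000 = 1977006755367/31250000.
Numerically: E[X] ≈ 63264.2.

E[X] = 181440 · (9/10)^{10} = 1977006755367/31250000 ≈ 63264.2.


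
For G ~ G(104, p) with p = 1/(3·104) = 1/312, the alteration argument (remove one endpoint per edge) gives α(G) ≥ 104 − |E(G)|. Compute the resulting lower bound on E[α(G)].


E[|E(G)|] = C(104, 2)·p = 5356 · (1/312) = 103/6.
E[α(G)] ≥ n − E[|E(G)|] = 104 − 103/6 = 521/6.
Numerically: ≈ 86.833333.
(This is only a lower bound; the true E[α(G)] may be larger.)

E[α(G)] ≥ 521/6 ≈ 86.833333.


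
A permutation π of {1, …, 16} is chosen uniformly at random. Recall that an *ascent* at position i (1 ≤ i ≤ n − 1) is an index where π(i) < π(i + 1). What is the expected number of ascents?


Write X = Σ X_I over i = 1, …, 15, with X_I the indicator of one ascent.
There are 15 indicators.
For each fixed i, the pair (π(i), π(i+1)) is a uniformly random ordered pair of distinct values from {1, …, 16}; by symmetry P[π(i) < π(i+1)] = 1/2.
By linearity: E[X] = 15 · (1/2) = (16 − 1) · (1/2) = 15/2 ≈ 7.5000.

E[X] = 15/2 = 7.5000.


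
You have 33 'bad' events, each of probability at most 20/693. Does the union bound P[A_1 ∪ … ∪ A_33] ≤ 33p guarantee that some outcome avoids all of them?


Union bound: P[∪_{i=1}^{33} A_i] ≤ Σ_i P[A_i] ≤ 33·p = 33·(20/693) = 20/21.
Numerically: 20/21 ≈ 0.95238.
Is 20/21 < 1? YES.
Since P[∪ A_i] ≤ 20/21 < 1, the complement has P[∩ A_i^c] ≥ 1 − 20/21 = 1/21 > 0, so some outcome avoids every A_i.

33·p = 20/21 ≈ 0.95238; existence CERTIFIED by the union bound.


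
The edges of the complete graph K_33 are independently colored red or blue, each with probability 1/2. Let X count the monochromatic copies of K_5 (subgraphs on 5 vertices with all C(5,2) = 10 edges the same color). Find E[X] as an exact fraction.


Let X = Σ_S X_S over the C(33, 5) = 237336 subsets S of size 5, where X_S = 1 if the K_5 on S is monochromatic.
For a fixed S, the K_5 on S has C(5, 2) = 10 edges. P[all 10 edges red] = (1/2)^10, and likewise for blue, so P[monochromatic] = 2·(1/2)^10 = 2^{1 − 10} = 1/512.
By linearity of expectation: E[X] = C(33, 5) · 2^{1 − 10} = 237336 · 1/512 = 29667/64.
Numerically: E[X] ≈ 463.5469.

E[X] = C(33,5)·2^(1−C(5,2)) = 29667/64 ≈ 463.5469.


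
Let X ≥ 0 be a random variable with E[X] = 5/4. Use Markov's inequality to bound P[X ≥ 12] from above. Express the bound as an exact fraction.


μ = E[X] = 5/4, a = 12.
Markov: P[X ≥ 12] ≤ μ/a = (5/4)/12 = 5/48.
Numerically: ≈ 0.1042.
(Since a = 12 > μ = 1.2500, the bound 5/48 is < 1 and informative.)

P[X ≥ 12] ≤ 5/48 ≈ 0.1042.


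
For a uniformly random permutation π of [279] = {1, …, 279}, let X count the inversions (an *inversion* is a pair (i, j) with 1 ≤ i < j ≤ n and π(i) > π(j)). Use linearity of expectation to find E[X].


Write X = Σ X_I over the C(279, 2) = 38781 pairs i < j, with X_I the indicator of one inversion.
There are 38781 indicators.
For each fixed pair i < j, the values π(i) and π(j) are two distinct elements of {1, …, 279} in uniformly random order; by symmetry P[π(i) > π(j)] = 1/2.
By linearity: E[X] = 38781 · (1/2) = C(279, 2) · (1/2) = 38781/2 = 38781/2 ≈ 19390.50000.

E[X] = 38781/2 = 19390.50000.


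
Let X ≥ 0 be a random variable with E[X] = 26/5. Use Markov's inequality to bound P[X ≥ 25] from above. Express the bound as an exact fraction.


μ = E[X] = 26/5, a = 25.
Markov: P[X ≥ 25] ≤ μ/a = (26/5)/25 = 26/125.
Numerically: ≈ 0.2080.
(Since a = 25 > μ = 5.2000, the bound 26/125 is < 1 and informative.)

P[X ≥ 25] ≤ 26/125 ≈ 0.2080.


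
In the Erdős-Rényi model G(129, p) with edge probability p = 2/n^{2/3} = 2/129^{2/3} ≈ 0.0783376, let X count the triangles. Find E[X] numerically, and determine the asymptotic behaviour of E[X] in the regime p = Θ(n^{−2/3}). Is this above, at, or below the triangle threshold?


Number of potential triangles: C(129, 3) = 349504.
Each occurs with probability p³ ≈ (0.0783376)³ ≈ 4.80740340e-04.
By linearity: E[X] = C(129, 3)·p³ ≈ 349504 · 4.80740340e-04 ≈ 168.020672.
Since α = 2/3 < 1, p = c/n^{2/3} ≫ 1/n is above the triangle threshold p ~ 1/n. Asymptotically E[X] ~ (c³/6)·n^{3(1−α)} = (2³/6)·n^{1} → ∞; triangles are abundant w.h.p.

E[X] ≈ 168.020672; in regime p = Θ(1/n^{2/3}) E[X] diverges (above the triangle threshold p ~ 1/n).


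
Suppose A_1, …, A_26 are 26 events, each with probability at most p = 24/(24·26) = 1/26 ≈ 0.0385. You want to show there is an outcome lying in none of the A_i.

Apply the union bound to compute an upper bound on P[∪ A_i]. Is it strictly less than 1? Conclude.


Union bound: P[∪_{i=1}^{26} A_i] ≤ Σ_i P[A_i] ≤ 26·p = 26·(1/26) = 1.
Numerically: 1 ≈ 1.0000.
Is 1 < 1? NO.
Since the bound 1 is ≥ 1, the union bound is uninformative here; it does NOT by itself certify existence.

26·p = 1 ≈ 1.0000; existence NOT certified by the union bound.


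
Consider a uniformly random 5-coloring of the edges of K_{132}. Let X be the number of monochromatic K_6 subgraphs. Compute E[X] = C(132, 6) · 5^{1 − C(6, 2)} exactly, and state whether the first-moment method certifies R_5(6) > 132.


E[X] = C(132, 6) · 5^{1 − 15} = 6547258432 · 5^{−14} = 6547258432/6103515625.
As a reduced fraction: E[X] = 6547258432/6103515625 ≈ 1.0727028.
Is E[X] < 1? NO.
Since E[X] ≥ 1, the first-moment bound is inconclusive at n = 132; it does NOT by itself certify R_5(6) > 132.

E[X] = 6547258432/6103515625 ≈ 1.0727028; E[X] ≥ 1; first-moment method inconclusive here.


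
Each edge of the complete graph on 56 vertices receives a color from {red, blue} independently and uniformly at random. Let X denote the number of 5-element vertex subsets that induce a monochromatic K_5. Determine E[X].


Let X = Σ_S X_S over the C(56, 5) = 3819816 subsets S of size 5, where X_S = 1 if the K_5 on S is monochromatic.
For a fixed S, the K_5 on S has C(5, 2) = 10 edges. P[all 10 edges red] = (1/2)^10, and likewise for blue, so P[monochromatic] = 2·(1/2)^10 = 2^{1 − 10} = 1/512.
Summing: E[X] = C(56, 5) · 2^{1 − 10} = 3819816 · 1/512 = 477477/64.
Numerically: E[X] ≈ 7460.57812.

E[X] = C(56,5)·2^(1−C(5,2)) = 477477/64 ≈ 7460.57812.


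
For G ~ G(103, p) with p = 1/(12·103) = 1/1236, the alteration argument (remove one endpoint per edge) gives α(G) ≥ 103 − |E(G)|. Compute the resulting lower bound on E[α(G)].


E[|E(G)|] = C(103, 2)·p = 5253 · (1/1236) = 17/4.
E[α(G)] ≥ n − E[|E(G)|] = 103 − 17/4 = 395/4.
Numerically: ≈ 98.75000.
(This is only a lower bound; the true E[α(G)] may be larger.)

E[α(G)] ≥ 395/4 ≈ 98.75000.


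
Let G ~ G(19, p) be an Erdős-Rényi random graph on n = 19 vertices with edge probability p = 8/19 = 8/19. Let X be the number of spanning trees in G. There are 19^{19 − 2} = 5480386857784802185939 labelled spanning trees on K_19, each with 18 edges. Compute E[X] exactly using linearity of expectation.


K_19 has 19^{19 − 2} = 5480386857784802185939 labelled spanning trees.
For each such spanning tree H, let X_H = 1 if all 18 edges of H are present in G. Then P[X_H = 1] = p^{18} = (8/19)^{18} = 18014398509481984/104127350297911241532841.
By linearity of expectation: E[X] = Σ_H E[X_H] = 5480386857784802185939 · p^{18} = 5480386857784802185939 · 18014398509481984/104127350297911241532841 = 18014398509481984/19.
Numerically: E[X] ≈ 9.48126e+14.

E[X] = 5480386857784802185939 · (8/19)^{18} = 18014398509481984/19 ≈ 9.48126e+14.


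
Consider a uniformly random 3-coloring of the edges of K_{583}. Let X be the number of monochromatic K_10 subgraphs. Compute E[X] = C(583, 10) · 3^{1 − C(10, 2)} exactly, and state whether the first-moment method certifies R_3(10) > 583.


E[X] = C(583, 10) · 3^{1 − 45} = 1156690232601431494120 · 3^{−44} = 1156690232601431494120/984770902183611232881.
As a reduced fraction: E[X] = 1156690232601431494120/984770902183611232881 ≈ 1.175.
Is E[X] < 1? NO.
Since E[X] ≥ 1, the first-moment bound is inconclusive at n = 583; it does NOT by itself certify R_3(10) > 583.

E[X] = 1156690232601431494120/984770902183611232881 ≈ 1.175; E[X] ≥ 1; first-moment method inconclusive here.


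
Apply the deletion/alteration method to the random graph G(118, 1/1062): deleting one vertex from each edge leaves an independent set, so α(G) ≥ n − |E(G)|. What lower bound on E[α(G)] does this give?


E[|E(G)|] = C(118, 2)·p = 6903 · (1/1062) = 13/2.
E[α(G)] ≥ n − E[|E(G)|] = 118 − 13/2 = 223/2.
Numerically: ≈ 111.500.
(This is only a lower bound; the true E[α(G)] may be larger.)

E[α(G)] ≥ 223/2 ≈ 111.500.


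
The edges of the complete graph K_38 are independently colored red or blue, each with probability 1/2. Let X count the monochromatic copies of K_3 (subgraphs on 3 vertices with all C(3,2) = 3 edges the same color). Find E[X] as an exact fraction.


Let X = Σ_S X_S over the C(38, 3) = 8436 subsets S of size 3, where X_S = 1 if the K_3 on S is monochromatic.
For a fixed S, the K_3 on S has C(3, 2) = 3 edges. P[all 3 edges red] = (1/2)^3, and likewise for blue, so P[monochromatic] = 2·(1/2)^3 = 2^{1 − 3} = 1/4.
By linearity of expectation: E[X] = C(38, 3) · 2^{1 − 3} = 8436 · 1/4 = 2109.
Numerically: E[X] ≈ 2109.00000.

E[X] = C(38,3)·2^(1−C(3,2)) = 2109 ≈ 2109.00000.


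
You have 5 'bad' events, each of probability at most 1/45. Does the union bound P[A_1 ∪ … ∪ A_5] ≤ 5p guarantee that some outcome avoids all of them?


Union bound: P[∪_{i=1}^{5} A_i] ≤ Σ_i P[A_i] ≤ 5·p = 5·(1/45) = 1/9.
Numerically: 1/9 ≈ 0.111111.
Is 1/9 < 1? YES.
Since P[∪ A_i] ≤ 1/9 < 1, the complement has P[∩ A_i^c] ≥ 1 − 1/9 = 8/9 > 0, so some outcome avoids every A_i.

5·p = 1/9 ≈ 0.111111; existence CERTIFIED by the union bound.


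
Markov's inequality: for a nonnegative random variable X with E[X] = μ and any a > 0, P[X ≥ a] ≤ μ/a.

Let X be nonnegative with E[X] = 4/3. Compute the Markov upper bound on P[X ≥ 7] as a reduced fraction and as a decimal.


μ = E[X] = 4/3, a = 7.
Markov: P[X ≥ 7] ≤ μ/a = (4/3)/7 = 4/21.
Numerically: ≈ 0.190476.
(Since a = 7 > μ = 1.333333, the bound 4/21 is < 1 and informative.)

P[X ≥ 7] ≤ 4/21 ≈ 0.190476.


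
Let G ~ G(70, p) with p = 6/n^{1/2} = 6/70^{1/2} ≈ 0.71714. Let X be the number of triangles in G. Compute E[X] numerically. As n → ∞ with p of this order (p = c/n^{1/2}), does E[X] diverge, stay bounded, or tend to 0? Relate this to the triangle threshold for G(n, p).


Number of potential triangles: C(70, 3) = 54740.
Each occurs with probability p³ ≈ (0.71714)³ ≈ 3.6881340e-01.
By linearity: E[X] = C(70, 3)·p³ ≈ 54740 · 3.6881340e-01 ≈ 20188.84549.
Since α = 1/2 < 1, p = c/n^{1/2} ≫ 1/n is above the triangle threshold p ~ 1/n. Asymptotically E[X] ~ (c³/6)·n^{3(1−α)} = (6³/6)·n^{1.5} → ∞; triangles are abundant w.h.p.

E[X] ≈ 20188.84549; in regime p = Θ(1/n^{1/2}) E[X] diverges (above the triangle threshold p ~ 1/n).


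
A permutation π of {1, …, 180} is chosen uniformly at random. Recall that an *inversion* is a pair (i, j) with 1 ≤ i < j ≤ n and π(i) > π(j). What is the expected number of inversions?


Write X = Σ X_I over the C(180, 2) = 16110 pairs i < j, with X_I the indicator of one inversion.
There are 16110 indicators.
For each fixed pair i < j, the values π(i) and π(j) are two distinct elements of {1, …, 180} in uniformly random order; by symmetry P[π(i) > π(j)] = 1/2.
By linearity: E[X] = 16110 · (1/2) = C(180, 2) · (1/2) = 16110/2 = 8055 ≈ 8055.0000.

E[X] = 8055 = 8055.0000.


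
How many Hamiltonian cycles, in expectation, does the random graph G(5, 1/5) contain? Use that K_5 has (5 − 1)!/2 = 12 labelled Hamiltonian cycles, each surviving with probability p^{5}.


K_5 has (5 − 1)!/2 = 12 labelled Hamiltonian cycles.
For each such Hamiltonian cycle H, let X_H = 1 if all 5 edges of H are present in G. Then P[X_H = 1] = p^{5} = (1/5)^{5} = 1/3125.
Summing the indicators: E[X] = Σ_H E[X_H] = 12 · p^{5} = 12 · 1/3125 = 12/3125.
Numerically: E[X] ≈ 0.00384.

E[X] = 12 · (1/5)^{5} = 12/3125 ≈ 0.00384.
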